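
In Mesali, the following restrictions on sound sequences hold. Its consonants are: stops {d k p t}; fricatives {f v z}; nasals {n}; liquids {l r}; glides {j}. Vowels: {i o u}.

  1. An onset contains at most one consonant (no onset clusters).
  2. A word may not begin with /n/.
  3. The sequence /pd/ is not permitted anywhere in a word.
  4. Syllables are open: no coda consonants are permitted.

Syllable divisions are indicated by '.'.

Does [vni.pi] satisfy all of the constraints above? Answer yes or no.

no

[vni.pi] — violates constraint 1: syllable 1 onset /vn/ has 2 consonants (> 1) → not permitted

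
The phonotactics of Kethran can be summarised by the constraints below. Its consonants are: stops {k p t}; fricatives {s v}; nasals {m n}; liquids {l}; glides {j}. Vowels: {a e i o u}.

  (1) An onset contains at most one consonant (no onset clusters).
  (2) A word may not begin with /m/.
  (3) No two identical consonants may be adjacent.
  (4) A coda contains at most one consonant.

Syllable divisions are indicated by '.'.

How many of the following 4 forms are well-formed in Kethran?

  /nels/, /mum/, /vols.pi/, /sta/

0

/nels/ — violates constraint 4: syllable 1 coda /ls/ has 2 consonants (> 1) → ill-formed
/mum/ — violates constraint 2: word begins with /m/ → ill-formed
/vols.pi/ — violates constraint 4: syllable 1 coda /ls/ has 2 consonants (> 1) → ill-formed
/sta/ — violates constraint 1: syllable 1 onset /st/ has 2 consonants (> 1) → ill-formed
No form is well-formed → 0.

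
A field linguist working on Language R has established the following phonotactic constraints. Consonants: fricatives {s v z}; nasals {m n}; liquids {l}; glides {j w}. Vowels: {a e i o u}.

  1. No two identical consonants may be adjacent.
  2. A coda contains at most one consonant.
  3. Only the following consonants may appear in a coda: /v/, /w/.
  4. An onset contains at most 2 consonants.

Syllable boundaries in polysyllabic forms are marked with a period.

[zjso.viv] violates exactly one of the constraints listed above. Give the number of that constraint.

[zjso.viv]: syllable 1 onset /zjs/ has 3 consonants (> 2).
This is a violation of constraint 4: "An onset contains at most 2 consonants."
The remaining constraints (1, 2, 3) are satisfied.

4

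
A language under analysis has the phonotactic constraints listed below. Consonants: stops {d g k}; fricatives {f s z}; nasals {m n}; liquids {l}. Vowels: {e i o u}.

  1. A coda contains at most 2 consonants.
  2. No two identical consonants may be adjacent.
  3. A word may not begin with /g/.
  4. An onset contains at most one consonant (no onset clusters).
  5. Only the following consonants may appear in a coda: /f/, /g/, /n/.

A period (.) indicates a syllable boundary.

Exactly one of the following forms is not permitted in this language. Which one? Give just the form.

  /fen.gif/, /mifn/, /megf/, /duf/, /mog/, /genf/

/genf/

/fen.gif/ — σ1 onset /f/, coda /n/ ok; σ2 onset /g/, coda /f/ ok → permitted
/mifn/ — σ1 onset /m/, coda /fn/ (2C) ok → permitted
/megf/ — σ1 onset /m/, coda /gf/ (2C) ok → permitted
/duf/ — σ1 onset /d/, coda /f/ ok → permitted
/mog/ — σ1 onset /m/, coda /g/ ok → permitted
/genf/ — violates constraint 3: word begins with /g/ → not permitted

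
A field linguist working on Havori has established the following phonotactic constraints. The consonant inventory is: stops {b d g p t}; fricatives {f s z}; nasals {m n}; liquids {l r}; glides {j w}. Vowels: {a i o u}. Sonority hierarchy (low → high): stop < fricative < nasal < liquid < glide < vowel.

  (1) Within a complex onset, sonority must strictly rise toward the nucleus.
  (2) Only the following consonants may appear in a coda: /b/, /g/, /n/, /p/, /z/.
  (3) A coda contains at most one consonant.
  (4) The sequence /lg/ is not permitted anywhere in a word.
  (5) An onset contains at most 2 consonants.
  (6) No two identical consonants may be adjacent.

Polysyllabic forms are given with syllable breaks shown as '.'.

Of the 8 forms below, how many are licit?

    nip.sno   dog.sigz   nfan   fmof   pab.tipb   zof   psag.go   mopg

nip.sno — σ1 onset /n/, coda /p/ ok; σ2 onset /sn/ (2→3 rises), coda /∅/ ok → licit
dog.sigz — violates constraint 3: syllable 2 coda /gz/ has 2 consonants (> 1) → illicit
nfan — violates constraint 1: syllable 1 onset /nf/: /n/ (nasal, 3) → /f/ (fricative, 2) does not rise → illicit
fmof — violates constraint 2: syllable 1 coda contains /f/, which is not a licensed coda consonant → illicit
pab.tipb — violates constraint 3: syllable 2 coda /pb/ has 2 consonants (> 1) → illicit
zof — violates constraint 2: syllable 1 coda contains /f/, which is not a licensed coda consonant → illicit
psag.go — violates constraint 6: adjacent identical consonants /gg/ → illicit
mopg — violates constraint 3: syllable 1 coda /pg/ has 2 consonants (> 1) → illicit
Licit: nip.sno → 1.

1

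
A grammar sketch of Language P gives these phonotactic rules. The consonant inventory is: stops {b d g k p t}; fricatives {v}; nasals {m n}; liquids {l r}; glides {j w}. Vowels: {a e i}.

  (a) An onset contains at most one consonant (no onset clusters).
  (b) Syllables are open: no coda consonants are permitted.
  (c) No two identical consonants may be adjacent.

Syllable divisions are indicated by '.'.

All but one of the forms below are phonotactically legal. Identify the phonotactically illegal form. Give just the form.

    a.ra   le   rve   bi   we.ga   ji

rve

a.ra — σ1 onset /∅/, coda /∅/ ok; σ2 onset /r/, coda /∅/ ok → phonotactically legal
le — σ1 onset /l/, coda /∅/ ok → phonotactically legal
rve — violates constraint (a): syllable 1 onset /rv/ has 2 consonants (> 1) → phonotactically illegal
bi — σ1 onset /b/, coda /∅/ ok → phonotactically legal
we.ga — σ1 onset /w/, coda /∅/ ok; σ2 onset /g/, coda /∅/ ok → phonotactically legal
ji — σ1 onset /j/, coda /∅/ ok → phonotactically legal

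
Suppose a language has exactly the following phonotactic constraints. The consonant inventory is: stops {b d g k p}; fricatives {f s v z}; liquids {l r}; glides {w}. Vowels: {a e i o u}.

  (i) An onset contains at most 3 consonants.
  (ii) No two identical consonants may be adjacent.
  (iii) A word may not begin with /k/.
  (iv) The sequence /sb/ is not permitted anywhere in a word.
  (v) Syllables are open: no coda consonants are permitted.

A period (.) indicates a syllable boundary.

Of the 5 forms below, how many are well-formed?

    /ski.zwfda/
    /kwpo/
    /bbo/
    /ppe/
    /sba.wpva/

/ski.zwfda/ — violates constraint (i): syllable 2 onset /zwfd/ has 4 consonants (> 3) → ill-formed
/kwpo/ — violates constraint (iii): word begins with /k/ → ill-formed
/bbo/ — violates constraint (ii): adjacent identical consonants /bb/ → ill-formed
/ppe/ — violates constraint (ii): adjacent identical consonants /pp/ → ill-formed
/sba.wpva/ — violates constraint (iv): contains banned sequence /sb/ → ill-formed
No form is well-formed → 0.

0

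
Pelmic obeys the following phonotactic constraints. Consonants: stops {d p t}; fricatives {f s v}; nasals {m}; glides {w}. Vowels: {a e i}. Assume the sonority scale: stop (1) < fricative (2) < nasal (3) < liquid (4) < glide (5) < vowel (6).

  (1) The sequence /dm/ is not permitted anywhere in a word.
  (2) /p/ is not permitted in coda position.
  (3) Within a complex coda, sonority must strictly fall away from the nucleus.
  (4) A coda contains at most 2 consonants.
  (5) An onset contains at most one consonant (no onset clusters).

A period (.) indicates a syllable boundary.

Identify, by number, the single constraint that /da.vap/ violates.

/da.vap/: syllable 2 coda contains /p/.
This is a violation of constraint 2: "/p/ is not permitted in coda position."
The remaining constraints (1, 3, 4, 5) are satisfied.

2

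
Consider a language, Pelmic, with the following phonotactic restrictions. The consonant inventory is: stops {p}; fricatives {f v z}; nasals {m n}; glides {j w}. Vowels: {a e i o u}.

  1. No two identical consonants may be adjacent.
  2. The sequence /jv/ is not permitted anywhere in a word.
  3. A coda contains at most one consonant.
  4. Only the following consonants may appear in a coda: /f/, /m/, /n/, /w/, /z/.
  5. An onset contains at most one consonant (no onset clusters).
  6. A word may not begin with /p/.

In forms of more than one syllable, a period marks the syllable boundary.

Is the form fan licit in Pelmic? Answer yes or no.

fan — σ1 onset /f/, coda /n/ ok → licit

yes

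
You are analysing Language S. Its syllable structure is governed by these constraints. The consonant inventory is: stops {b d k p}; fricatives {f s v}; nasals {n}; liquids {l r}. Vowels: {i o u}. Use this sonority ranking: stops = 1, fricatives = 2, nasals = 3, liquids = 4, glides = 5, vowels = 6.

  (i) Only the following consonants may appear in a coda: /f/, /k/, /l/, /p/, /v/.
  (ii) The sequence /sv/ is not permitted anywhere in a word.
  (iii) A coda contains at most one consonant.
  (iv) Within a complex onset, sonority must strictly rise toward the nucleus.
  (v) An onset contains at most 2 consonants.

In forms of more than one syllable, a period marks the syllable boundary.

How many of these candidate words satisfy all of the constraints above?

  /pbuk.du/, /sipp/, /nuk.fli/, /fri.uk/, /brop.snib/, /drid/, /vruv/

3

/pbuk.du/ — violates constraint (iv): syllable 1 onset /pb/: /p/ (stop, 1) → /b/ (stop, 1) does not rise → phonotactically illegal
/sipp/ — violates constraint (iii): syllable 1 coda /pp/ has 2 consonants (> 1) → phonotactically illegal
/nuk.fli/ — σ1 onset /n/, coda /k/ ok; σ2 onset /fl/ (2→4 rises), coda /∅/ ok → phonotactically legal
/fri.uk/ — σ1 onset /fr/ (2→4 rises), coda /∅/ ok; σ2 onset /∅/, coda /k/ ok → phonotactically legal
/brop.snib/ — violates constraint (i): syllable 2 coda contains /b/, which is not a licensed coda consonant → phonotactically illegal
/drid/ — violates constraint (i): syllable 1 coda contains /d/, which is not a licensed coda consonant → phonotactically illegal
/vruv/ — σ1 onset /vr/ (2→4 rises), coda /v/ ok → phonotactically legal
Phonotactically legal: /nuk.fli/, /fri.uk/, /vruv/ → 3.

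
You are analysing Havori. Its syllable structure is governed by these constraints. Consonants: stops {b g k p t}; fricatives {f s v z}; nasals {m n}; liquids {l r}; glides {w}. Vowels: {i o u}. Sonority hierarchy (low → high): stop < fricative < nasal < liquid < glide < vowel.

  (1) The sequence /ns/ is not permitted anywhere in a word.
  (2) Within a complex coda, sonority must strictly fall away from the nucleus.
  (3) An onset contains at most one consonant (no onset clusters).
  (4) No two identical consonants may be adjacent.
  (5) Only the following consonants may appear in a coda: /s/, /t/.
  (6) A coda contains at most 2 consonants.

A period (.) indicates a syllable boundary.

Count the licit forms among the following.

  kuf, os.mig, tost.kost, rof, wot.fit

kuf — violates constraint 5: syllable 1 coda contains /f/, which is not a licensed coda consonant → illicit
os.mig — violates constraint 5: syllable 2 coda contains /g/, which is not a licensed coda consonant → illicit
tost.kost — σ1 onset /t/, coda /st/ (2→1 falls) ok; σ2 onset /k/, coda /st/ (2→1 falls) ok → licit
rof — violates constraint 5: syllable 1 coda contains /f/, which is not a licensed coda consonant → illicit
wot.fit — σ1 onset /w/, coda /t/ ok; σ2 onset /f/, coda /t/ ok → licit
Licit: tost.kost, wot.fit → 2.

2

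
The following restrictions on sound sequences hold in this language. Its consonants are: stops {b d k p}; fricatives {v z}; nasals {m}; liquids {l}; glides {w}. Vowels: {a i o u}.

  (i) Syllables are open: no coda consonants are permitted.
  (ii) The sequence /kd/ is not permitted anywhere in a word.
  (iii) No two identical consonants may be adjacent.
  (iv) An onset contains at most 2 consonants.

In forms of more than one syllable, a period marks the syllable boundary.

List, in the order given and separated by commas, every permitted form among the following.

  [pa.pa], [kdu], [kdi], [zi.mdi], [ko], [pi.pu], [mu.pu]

[pa.pa] — σ1 onset /p/, coda /∅/ ok; σ2 onset /p/, coda /∅/ ok → permitted
[kdu] — violates constraint (ii): contains banned sequence /kd/ → not permitted
[kdi] — violates constraint (ii): contains banned sequence /kd/ → not permitted
[zi.mdi] — σ1 onset /z/, coda /∅/ ok; σ2 onset /md/ (2C), coda /∅/ ok → permitted
[ko] — σ1 onset /k/, coda /∅/ ok → permitted
[pi.pu] — σ1 onset /p/, coda /∅/ ok; σ2 onset /p/, coda /∅/ ok → permitted
[mu.pu] — σ1 onset /m/, coda /∅/ ok; σ2 onset /p/, coda /∅/ ok → permitted

[pa.pa], [zi.mdi], [ko], [pi.pu], [mu.pu]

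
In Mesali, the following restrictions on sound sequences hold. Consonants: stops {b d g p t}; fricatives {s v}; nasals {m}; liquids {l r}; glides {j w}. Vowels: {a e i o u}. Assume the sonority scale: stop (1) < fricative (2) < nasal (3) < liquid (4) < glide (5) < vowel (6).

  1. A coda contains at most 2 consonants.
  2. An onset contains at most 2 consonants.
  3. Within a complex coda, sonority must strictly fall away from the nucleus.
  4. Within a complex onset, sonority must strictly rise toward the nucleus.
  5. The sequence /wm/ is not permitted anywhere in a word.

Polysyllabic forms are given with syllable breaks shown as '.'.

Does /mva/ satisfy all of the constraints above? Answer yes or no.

no

/mva/ — violates constraint 4: syllable 1 onset /mv/: /m/ (nasal, 3) → /v/ (fricative, 2) does not rise → illicit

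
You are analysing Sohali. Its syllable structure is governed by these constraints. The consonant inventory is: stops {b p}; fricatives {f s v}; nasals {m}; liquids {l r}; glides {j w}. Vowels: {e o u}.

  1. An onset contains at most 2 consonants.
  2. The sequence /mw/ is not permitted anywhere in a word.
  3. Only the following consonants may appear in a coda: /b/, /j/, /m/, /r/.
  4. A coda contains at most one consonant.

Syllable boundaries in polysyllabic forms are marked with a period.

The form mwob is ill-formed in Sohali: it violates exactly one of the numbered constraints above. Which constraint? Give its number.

2

mwob: contains banned sequence /mw/.
This is a violation of constraint 2: "The sequence /mw/ is not permitted anywhere in a word."
The remaining constraints (1, 3, 4) are satisfied.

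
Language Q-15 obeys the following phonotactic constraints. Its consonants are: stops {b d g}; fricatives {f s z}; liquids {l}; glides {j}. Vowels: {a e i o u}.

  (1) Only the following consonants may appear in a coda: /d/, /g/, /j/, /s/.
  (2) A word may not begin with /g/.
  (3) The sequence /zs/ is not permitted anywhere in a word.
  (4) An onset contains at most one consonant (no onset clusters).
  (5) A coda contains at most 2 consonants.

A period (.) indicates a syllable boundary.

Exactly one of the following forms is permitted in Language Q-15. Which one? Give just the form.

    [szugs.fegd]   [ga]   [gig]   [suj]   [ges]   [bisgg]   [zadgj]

[suj]

[szugs.fegd] — violates constraint 4: syllable 1 onset /sz/ has 2 consonants (> 1) → not permitted
[ga] — violates constraint 2: word begins with /g/ → not permitted
[gig] — violates constraint 2: word begins with /g/ → not permitted
[suj] — σ1 onset /s/, coda /j/ ok → permitted
[ges] — violates constraint 2: word begins with /g/ → not permitted
[bisgg] — violates constraint 5: syllable 1 coda /sgg/ has 3 consonants (> 2) → not permitted
[zadgj] — violates constraint 5: syllable 1 coda /dgj/ has 3 consonants (> 2) → not permitted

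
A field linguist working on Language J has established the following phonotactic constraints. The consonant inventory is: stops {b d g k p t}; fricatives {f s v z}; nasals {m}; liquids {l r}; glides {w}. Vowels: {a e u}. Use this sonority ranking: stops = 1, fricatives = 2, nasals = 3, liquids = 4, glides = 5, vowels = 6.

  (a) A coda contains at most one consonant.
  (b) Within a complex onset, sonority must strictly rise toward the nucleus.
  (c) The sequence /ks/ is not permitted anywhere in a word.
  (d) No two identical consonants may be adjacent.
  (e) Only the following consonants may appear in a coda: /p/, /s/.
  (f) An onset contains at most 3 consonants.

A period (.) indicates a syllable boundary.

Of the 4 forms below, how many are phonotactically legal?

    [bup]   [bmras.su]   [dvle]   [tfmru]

[bup] — σ1 onset /b/, coda /p/ ok → phonotactically legal
[bmras.su] — violates constraint (d): adjacent identical consonants /ss/ → phonotactically illegal
[dvle] — σ1 onset /dvl/ (1→2→4 rises), coda /∅/ ok → phonotactically legal
[tfmru] — violates constraint (f): syllable 1 onset /tfmr/ has 4 consonants (> 3) → phonotactically illegal
Phonotactically legal: [bup], [dvle] → 2.

2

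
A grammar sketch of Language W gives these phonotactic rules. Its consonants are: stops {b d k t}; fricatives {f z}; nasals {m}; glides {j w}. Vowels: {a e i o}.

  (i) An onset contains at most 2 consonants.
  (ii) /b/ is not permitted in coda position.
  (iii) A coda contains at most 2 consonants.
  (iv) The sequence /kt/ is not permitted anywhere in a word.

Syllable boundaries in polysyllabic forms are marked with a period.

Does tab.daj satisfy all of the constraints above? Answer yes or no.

tab.daj — violates constraint (ii): syllable 1 coda contains /b/ → ill-formed

no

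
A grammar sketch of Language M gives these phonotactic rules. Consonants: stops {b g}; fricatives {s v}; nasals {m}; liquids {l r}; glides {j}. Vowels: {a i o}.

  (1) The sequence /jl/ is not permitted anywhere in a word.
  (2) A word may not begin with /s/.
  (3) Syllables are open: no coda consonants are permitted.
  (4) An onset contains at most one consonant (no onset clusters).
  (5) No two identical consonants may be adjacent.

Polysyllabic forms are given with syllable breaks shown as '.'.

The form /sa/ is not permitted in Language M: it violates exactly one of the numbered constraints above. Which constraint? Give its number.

2

/sa/: word begins with /s/.
This is a violation of constraint 2: "A word may not begin with /s/."
The remaining constraints (1, 3, 4, 5) are satisfied.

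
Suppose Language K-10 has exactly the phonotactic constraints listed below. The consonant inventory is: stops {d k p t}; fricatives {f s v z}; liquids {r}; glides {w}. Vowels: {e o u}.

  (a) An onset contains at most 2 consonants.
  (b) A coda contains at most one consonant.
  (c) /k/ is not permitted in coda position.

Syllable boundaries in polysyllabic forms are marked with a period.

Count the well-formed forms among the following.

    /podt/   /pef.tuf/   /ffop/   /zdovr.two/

/podt/ — violates constraint (b): syllable 1 coda /dt/ has 2 consonants (> 1) → ill-formed
/pef.tuf/ — σ1 onset /p/, coda /f/ ok; σ2 onset /t/, coda /f/ ok → well-formed
/ffop/ — σ1 onset /ff/ (2C), coda /p/ ok → well-formed
/zdovr.two/ — violates constraint (b): syllable 1 coda /vr/ has 2 consonants (> 1) → ill-formed
Well-formed: /pef.tuf/, /ffop/ → 2.

2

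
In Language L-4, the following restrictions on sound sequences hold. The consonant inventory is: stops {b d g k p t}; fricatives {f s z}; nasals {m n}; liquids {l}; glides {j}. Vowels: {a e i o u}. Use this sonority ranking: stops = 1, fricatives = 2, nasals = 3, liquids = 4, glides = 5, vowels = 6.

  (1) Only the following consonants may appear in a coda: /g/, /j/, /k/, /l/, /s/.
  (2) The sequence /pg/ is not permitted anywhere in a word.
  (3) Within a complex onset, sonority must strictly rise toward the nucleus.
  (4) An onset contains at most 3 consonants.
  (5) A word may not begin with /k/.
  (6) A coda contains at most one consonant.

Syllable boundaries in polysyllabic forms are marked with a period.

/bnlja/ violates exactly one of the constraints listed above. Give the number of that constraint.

4

/bnlja/: syllable 1 onset /bnlj/ has 4 consonants (> 3).
This is a violation of constraint 4: "An onset contains at most 3 consonants."
The remaining constraints (1, 2, 3, 5, 6) are satisfied.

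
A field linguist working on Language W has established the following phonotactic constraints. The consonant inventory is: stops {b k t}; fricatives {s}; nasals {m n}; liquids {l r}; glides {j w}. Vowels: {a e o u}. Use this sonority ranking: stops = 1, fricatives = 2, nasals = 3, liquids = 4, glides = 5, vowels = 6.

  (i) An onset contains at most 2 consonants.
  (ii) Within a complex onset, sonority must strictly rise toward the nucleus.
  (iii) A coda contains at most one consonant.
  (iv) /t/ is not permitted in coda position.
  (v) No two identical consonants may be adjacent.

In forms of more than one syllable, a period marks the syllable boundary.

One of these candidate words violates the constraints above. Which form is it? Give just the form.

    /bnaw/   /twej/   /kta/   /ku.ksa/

/bnaw/ — σ1 onset /bn/ (1→3 rises), coda /w/ ok → phonotactically legal
/twej/ — σ1 onset /tw/ (1→5 rises), coda /j/ ok → phonotactically legal
/kta/ — violates constraint (ii): syllable 1 onset /kt/: /k/ (stop, 1) → /t/ (stop, 1) does not rise → phonotactically illegal
/ku.ksa/ — σ1 onset /k/, coda /∅/ ok; σ2 onset /ks/ (1→2 rises), coda /∅/ ok → phonotactically legal

/kta/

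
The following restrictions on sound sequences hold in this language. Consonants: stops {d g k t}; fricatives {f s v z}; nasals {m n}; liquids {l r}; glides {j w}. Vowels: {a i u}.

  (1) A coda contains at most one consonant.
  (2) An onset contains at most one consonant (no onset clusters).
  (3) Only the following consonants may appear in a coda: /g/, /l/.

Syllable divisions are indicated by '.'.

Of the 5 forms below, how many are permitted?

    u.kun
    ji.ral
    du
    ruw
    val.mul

3

u.kun — violates constraint 3: syllable 2 coda contains /n/, which is not a licensed coda consonant → not permitted
ji.ral — σ1 onset /j/, coda /∅/ ok; σ2 onset /r/, coda /l/ ok → permitted
du — σ1 onset /d/, coda /∅/ ok → permitted
ruw — violates constraint 3: syllable 1 coda contains /w/, which is not a licensed coda consonant → not permitted
val.mul — σ1 onset /v/, coda /l/ ok; σ2 onset /m/, coda /l/ ok → permitted
Permitted: ji.ral, du, val.mul → 3.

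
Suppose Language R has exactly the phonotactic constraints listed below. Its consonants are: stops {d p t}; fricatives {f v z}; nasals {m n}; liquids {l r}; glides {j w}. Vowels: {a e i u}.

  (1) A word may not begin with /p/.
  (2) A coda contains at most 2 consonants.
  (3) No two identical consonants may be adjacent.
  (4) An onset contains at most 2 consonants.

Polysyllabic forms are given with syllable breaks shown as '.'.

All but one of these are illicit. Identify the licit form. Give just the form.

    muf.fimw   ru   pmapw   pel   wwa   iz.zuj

muf.fimw — violates constraint 3: adjacent identical consonants /ff/ → illicit
ru — σ1 onset /r/, coda /∅/ ok → licit
pmapw — violates constraint 1: word begins with /p/ → illicit
pel — violates constraint 1: word begins with /p/ → illicit
wwa — violates constraint 3: adjacent identical consonants /ww/ → illicit
iz.zuj — violates constraint 3: adjacent identical consonants /zz/ → illicit

ru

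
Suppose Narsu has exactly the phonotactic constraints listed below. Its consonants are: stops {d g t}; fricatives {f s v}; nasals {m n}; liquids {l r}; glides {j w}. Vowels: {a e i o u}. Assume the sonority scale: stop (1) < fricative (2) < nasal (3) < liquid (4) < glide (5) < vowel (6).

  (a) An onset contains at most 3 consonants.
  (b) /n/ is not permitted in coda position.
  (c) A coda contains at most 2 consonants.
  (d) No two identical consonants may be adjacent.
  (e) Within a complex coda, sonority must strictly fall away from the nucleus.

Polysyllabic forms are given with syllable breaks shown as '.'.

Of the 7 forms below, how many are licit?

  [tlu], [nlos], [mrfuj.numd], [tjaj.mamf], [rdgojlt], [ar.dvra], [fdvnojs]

[tlu] — σ1 onset /tl/ (2C), coda /∅/ ok → licit
[nlos] — σ1 onset /nl/ (2C), coda /s/ ok → licit
[mrfuj.numd] — σ1 onset /mrf/ (3C), coda /j/ ok; σ2 onset /n/, coda /md/ (3→1 falls) ok → licit
[tjaj.mamf] — σ1 onset /tj/ (2C), coda /j/ ok; σ2 onset /m/, coda /mf/ (3→2 falls) ok → licit
[rdgojlt] — violates constraint (c): syllable 1 coda /jlt/ has 3 consonants (> 2) → illicit
[ar.dvra] — σ1 onset /∅/, coda /r/ ok; σ2 onset /dvr/ (3C), coda /∅/ ok → licit
[fdvnojs] — violates constraint (a): syllable 1 onset /fdvn/ has 4 consonants (> 3) → illicit
Licit: [tlu], [nlos], [mrfuj.numd], [tjaj.mamf], [ar.dvra] → 5.

5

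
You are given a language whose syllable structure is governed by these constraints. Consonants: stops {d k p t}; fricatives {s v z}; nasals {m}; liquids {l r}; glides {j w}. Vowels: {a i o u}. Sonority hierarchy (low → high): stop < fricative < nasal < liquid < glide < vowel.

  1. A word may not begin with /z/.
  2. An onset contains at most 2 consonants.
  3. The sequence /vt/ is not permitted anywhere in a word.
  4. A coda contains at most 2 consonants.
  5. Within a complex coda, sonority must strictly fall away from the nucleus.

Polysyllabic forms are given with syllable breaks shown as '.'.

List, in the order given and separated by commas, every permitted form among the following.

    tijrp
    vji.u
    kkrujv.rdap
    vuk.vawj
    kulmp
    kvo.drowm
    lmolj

tijrp — violates constraint 4: syllable 1 coda /jrp/ has 3 consonants (> 2) → not permitted
vji.u — σ1 onset /vj/ (2C), coda /∅/ ok; σ2 onset /∅/, coda /∅/ ok → permitted
kkrujv.rdap — violates constraint 2: syllable 1 onset /kkr/ has 3 consonants (> 2) → not permitted
vuk.vawj — violates constraint 5: syllable 2 coda /wj/: /w/ (glide, 5) → /j/ (glide, 5) does not fall → not permitted
kulmp — violates constraint 4: syllable 1 coda /lmp/ has 3 consonants (> 2) → not permitted
kvo.drowm — σ1 onset /kv/ (2C), coda /∅/ ok; σ2 onset /dr/ (2C), coda /wm/ (5→3 falls) ok → permitted
lmolj — violates constraint 5: syllable 1 coda /lj/: /l/ (liquid, 4) → /j/ (glide, 5) does not fall → not permitted

vji.u, kvo.drowm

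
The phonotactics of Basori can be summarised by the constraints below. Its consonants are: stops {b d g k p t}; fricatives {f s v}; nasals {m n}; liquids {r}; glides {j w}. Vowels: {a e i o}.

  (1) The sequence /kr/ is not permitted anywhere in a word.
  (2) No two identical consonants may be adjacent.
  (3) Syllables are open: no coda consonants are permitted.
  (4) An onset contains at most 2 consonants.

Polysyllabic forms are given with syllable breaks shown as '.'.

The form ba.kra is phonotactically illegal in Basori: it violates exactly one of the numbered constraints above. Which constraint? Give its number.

1

ba.kra: contains banned sequence /kr/.
This is a violation of constraint 1: "The sequence /kr/ is not permitted anywhere in a word."
The remaining constraints (2, 3, 4) are satisfied.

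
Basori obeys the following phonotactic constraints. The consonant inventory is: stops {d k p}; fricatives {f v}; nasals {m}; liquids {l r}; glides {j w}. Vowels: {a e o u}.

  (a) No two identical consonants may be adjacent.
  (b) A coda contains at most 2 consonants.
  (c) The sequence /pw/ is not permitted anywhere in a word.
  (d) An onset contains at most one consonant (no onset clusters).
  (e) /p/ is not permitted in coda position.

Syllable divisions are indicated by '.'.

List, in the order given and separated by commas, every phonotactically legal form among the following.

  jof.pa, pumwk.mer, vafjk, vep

jof.pa

jof.pa — σ1 onset /j/, coda /f/ ok; σ2 onset /p/, coda /∅/ ok → phonotactically legal
pumwk.mer — violates constraint (b): syllable 1 coda /mwk/ has 3 consonants (> 2) → phonotactically illegal
vafjk — violates constraint (b): syllable 1 coda /fjk/ has 3 consonants (> 2) → phonotactically illegal
vep — violates constraint (e): syllable 1 coda contains /p/ → phonotactically illegal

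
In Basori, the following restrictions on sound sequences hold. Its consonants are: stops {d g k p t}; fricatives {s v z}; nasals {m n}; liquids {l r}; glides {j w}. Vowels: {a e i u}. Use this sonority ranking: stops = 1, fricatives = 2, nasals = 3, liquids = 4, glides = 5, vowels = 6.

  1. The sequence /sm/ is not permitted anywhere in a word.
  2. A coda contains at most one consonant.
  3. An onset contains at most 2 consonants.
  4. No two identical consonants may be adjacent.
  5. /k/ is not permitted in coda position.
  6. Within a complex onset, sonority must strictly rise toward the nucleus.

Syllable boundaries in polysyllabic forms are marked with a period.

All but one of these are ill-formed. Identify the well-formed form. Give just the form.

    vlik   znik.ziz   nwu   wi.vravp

nwu

vlik — violates constraint 5: syllable 1 coda contains /k/ → ill-formed
znik.ziz — violates constraint 5: syllable 1 coda contains /k/ → ill-formed
nwu — σ1 onset /nw/ (3→5 rises), coda /∅/ ok → well-formed
wi.vravp — violates constraint 2: syllable 2 coda /vp/ has 2 consonants (> 1) → ill-formed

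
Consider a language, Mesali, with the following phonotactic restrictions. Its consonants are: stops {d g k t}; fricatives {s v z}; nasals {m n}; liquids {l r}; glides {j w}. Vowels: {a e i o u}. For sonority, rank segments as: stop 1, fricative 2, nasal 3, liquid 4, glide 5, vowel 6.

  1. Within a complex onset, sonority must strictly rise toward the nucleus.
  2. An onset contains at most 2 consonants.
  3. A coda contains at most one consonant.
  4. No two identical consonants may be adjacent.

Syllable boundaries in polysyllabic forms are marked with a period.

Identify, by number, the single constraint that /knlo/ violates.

2

/knlo/: syllable 1 onset /knl/ has 3 consonants (> 2).
This is a violation of constraint 2: "An onset contains at most 2 consonants."
The remaining constraints (1, 3, 4) are satisfied.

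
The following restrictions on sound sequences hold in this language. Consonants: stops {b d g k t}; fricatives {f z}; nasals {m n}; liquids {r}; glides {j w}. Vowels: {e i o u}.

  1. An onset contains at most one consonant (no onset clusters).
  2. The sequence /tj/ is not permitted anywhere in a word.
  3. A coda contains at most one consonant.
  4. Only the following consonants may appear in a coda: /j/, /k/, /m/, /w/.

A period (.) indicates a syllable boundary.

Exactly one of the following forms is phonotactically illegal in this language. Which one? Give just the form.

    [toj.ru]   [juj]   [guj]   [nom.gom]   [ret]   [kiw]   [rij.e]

[ret]

[toj.ru] — σ1 onset /t/, coda /j/ ok; σ2 onset /r/, coda /∅/ ok → phonotactically legal
[juj] — σ1 onset /j/, coda /j/ ok → phonotactically legal
[guj] — σ1 onset /g/, coda /j/ ok → phonotactically legal
[nom.gom] — σ1 onset /n/, coda /m/ ok; σ2 onset /g/, coda /m/ ok → phonotactically legal
[ret] — violates constraint 4: syllable 1 coda contains /t/, which is not a licensed coda consonant → phonotactically illegal
[kiw] — σ1 onset /k/, coda /w/ ok → phonotactically legal
[rij.e] — σ1 onset /r/, coda /j/ ok; σ2 onset /∅/, coda /∅/ ok → phonotactically legal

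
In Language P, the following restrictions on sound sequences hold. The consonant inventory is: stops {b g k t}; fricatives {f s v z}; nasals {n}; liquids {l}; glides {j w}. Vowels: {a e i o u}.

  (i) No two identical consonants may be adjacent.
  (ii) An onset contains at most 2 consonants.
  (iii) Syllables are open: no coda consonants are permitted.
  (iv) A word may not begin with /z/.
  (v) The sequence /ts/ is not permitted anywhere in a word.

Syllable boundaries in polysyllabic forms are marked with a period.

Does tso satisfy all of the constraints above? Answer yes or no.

no

tso — violates constraint (v): contains banned sequence /ts/ → illicit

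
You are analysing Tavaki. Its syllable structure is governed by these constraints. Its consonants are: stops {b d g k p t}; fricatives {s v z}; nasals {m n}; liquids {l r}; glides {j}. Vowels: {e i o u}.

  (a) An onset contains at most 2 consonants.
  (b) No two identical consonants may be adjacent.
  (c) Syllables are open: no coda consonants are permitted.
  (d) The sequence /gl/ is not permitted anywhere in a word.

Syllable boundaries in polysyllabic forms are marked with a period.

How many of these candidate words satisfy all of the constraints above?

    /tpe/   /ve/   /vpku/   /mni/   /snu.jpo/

4

/tpe/ — σ1 onset /tp/ (2C), coda /∅/ ok → well-formed
/ve/ — σ1 onset /v/, coda /∅/ ok → well-formed
/vpku/ — violates constraint (a): syllable 1 onset /vpk/ has 3 consonants (> 2) → ill-formed
/mni/ — σ1 onset /mn/ (2C), coda /∅/ ok → well-formed
/snu.jpo/ — σ1 onset /sn/ (2C), coda /∅/ ok; σ2 onset /jp/ (2C), coda /∅/ ok → well-formed
Well-formed: /tpe/, /ve/, /mni/, /snu.jpo/ → 4.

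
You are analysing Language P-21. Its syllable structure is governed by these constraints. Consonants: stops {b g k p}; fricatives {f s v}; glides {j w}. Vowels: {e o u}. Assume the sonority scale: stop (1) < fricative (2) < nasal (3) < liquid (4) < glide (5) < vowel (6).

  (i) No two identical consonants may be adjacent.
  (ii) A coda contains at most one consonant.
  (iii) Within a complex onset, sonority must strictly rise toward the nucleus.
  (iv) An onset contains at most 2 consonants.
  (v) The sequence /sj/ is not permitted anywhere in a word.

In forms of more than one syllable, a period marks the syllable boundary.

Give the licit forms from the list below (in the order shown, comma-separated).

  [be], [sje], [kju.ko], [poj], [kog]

[be] — σ1 onset /b/, coda /∅/ ok → licit
[sje] — violates constraint (v): contains banned sequence /sj/ → illicit
[kju.ko] — σ1 onset /kj/ (1→5 rises), coda /∅/ ok; σ2 onset /k/, coda /∅/ ok → licit
[poj] — σ1 onset /p/, coda /j/ ok → licit
[kog] — σ1 onset /k/, coda /g/ ok → licit

[be], [kju.ko], [poj], [kog]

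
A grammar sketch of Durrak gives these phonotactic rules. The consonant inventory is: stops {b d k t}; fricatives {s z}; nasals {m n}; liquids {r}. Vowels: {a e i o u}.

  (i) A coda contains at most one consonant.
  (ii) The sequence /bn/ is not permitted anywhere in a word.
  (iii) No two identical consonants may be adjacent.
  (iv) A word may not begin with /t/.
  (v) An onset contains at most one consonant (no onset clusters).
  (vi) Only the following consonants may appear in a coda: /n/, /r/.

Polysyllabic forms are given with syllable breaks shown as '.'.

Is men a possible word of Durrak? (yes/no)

men — σ1 onset /m/, coda /n/ ok → permitted

yes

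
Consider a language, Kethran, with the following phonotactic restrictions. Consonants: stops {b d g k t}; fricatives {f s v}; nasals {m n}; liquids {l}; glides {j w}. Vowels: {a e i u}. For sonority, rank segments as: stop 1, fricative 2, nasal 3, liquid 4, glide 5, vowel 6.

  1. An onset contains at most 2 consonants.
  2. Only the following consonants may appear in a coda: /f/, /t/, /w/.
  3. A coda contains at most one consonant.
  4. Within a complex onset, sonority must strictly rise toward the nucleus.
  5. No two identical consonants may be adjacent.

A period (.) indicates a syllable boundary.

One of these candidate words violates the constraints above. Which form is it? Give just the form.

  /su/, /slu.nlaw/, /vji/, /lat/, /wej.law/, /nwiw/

/wej.law/

/su/ — σ1 onset /s/, coda /∅/ ok → permitted
/slu.nlaw/ — σ1 onset /sl/ (2→4 rises), coda /∅/ ok; σ2 onset /nl/ (3→4 rises), coda /w/ ok → permitted
/vji/ — σ1 onset /vj/ (2→5 rises), coda /∅/ ok → permitted
/lat/ — σ1 onset /l/, coda /t/ ok → permitted
/wej.law/ — violates constraint 2: syllable 1 coda contains /j/, which is not a licensed coda consonant → not permitted
/nwiw/ — σ1 onset /nw/ (3→5 rises), coda /w/ ok → permitted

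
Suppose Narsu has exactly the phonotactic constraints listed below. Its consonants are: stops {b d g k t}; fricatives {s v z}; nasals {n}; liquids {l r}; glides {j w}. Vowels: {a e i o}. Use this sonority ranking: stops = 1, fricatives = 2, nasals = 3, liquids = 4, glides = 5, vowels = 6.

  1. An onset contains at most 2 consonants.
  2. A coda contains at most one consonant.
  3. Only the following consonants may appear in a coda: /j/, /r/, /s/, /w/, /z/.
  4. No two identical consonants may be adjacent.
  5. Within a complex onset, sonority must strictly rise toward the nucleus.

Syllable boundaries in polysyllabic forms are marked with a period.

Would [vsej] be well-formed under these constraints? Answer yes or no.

[vsej] — violates constraint 5: syllable 1 onset /vs/: /v/ (fricative, 2) → /s/ (fricative, 2) does not rise → ill-formed

no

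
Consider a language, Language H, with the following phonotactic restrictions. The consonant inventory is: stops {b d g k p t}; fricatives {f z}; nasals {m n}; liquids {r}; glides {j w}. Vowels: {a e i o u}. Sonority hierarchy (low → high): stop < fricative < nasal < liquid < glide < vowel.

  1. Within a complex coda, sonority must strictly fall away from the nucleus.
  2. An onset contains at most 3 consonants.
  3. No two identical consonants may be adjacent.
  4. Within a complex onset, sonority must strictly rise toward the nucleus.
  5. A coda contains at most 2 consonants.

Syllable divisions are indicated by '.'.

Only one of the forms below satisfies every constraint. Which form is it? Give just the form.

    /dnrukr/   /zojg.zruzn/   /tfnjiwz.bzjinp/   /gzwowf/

/gzwowf/

/dnrukr/ — violates constraint 1: syllable 1 coda /kr/: /k/ (stop, 1) → /r/ (liquid, 4) does not fall → ill-formed
/zojg.zruzn/ — violates constraint 1: syllable 2 coda /zn/: /z/ (fricative, 2) → /n/ (nasal, 3) does not fall → ill-formed
/tfnjiwz.bzjinp/ — violates constraint 2: syllable 1 onset /tfnj/ has 4 consonants (> 3) → ill-formed
/gzwowf/ — σ1 onset /gzw/ (1→2→5 rises), coda /wf/ (5→2 falls) ok → well-formed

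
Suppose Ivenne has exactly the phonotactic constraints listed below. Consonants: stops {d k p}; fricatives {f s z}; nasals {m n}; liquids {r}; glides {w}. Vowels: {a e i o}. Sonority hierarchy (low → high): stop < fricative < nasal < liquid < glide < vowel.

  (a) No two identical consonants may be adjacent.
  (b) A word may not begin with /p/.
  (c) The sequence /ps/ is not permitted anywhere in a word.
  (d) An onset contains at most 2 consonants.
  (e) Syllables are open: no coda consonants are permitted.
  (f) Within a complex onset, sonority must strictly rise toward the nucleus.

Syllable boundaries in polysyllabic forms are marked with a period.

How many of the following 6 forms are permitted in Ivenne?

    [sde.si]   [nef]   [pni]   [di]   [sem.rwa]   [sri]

2

[sde.si] — violates constraint (f): syllable 1 onset /sd/: /s/ (fricative, 2) → /d/ (stop, 1) does not rise → not permitted
[nef] — violates constraint (e): syllable 1 coda /f/ has 1 consonant (> 0) → not permitted
[pni] — violates constraint (b): word begins with /p/ → not permitted
[di] — σ1 onset /d/, coda /∅/ ok → permitted
[sem.rwa] — violates constraint (e): syllable 1 coda /m/ has 1 consonant (> 0) → not permitted
[sri] — σ1 onset /sr/ (2→4 rises), coda /∅/ ok → permitted
Permitted: [di], [sri] → 2.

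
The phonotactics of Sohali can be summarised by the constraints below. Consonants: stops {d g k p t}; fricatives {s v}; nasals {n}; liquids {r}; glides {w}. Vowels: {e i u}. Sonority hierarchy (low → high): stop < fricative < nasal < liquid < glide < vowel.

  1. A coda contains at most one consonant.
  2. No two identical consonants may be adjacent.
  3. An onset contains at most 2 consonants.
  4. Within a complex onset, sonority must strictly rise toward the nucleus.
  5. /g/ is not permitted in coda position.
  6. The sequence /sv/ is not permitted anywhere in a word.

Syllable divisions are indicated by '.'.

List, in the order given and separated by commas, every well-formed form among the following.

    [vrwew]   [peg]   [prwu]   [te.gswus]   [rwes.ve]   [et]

[et]

[vrwew] — violates constraint 3: syllable 1 onset /vrw/ has 3 consonants (> 2) → ill-formed
[peg] — violates constraint 5: syllable 1 coda contains /g/ → ill-formed
[prwu] — violates constraint 3: syllable 1 onset /prw/ has 3 consonants (> 2) → ill-formed
[te.gswus] — violates constraint 3: syllable 2 onset /gsw/ has 3 consonants (> 2) → ill-formed
[rwes.ve] — violates constraint 6: contains banned sequence /sv/ → ill-formed
[et] — σ1 onset /∅/, coda /t/ ok → well-formed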